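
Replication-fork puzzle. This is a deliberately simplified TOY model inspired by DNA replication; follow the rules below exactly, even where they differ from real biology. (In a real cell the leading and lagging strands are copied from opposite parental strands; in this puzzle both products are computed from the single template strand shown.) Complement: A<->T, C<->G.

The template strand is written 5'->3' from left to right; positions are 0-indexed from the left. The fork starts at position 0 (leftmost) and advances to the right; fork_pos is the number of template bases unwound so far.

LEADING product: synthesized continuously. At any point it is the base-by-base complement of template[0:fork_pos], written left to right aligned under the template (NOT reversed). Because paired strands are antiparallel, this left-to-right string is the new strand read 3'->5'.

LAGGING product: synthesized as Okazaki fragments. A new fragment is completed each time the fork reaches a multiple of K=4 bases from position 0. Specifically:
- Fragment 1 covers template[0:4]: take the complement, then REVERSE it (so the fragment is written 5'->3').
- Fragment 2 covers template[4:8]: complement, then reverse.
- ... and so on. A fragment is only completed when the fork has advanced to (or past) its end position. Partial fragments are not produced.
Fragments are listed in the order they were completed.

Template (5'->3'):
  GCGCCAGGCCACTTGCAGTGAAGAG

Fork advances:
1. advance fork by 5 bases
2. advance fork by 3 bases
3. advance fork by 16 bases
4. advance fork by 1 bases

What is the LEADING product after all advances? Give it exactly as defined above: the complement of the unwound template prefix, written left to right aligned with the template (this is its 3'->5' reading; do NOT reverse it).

Step 1: advance 5 -> fork_pos = 0 + 5 = 5.
Step 2: advance 3 -> fork_pos = 5 + 3 = 8.
Step 3: advance 16 -> fork_pos = 8 + 16 = 24.
Step 4: advance 1 -> fork_pos = 24 + 1 = 25.
Unwound prefix: template[0:25] = GCGCCAGGCCACTTGCAGTGAAGAG
Complement it base by base (A<->T, C<->G), keeping left-to-right order:
  [0:5] GCGCC -> CGCGG
  [5:10] AGGCC -> TCCGG
  [10:15] ACTTG -> TGAAC
  [15:20] CAGTG -> GTCAC
  [20:25] AAGAG -> TTCTC
Concatenate: CGCGGTCCGGTGAACGTCACTTCTC (length 25; written aligned with the template, i.e. 3'->5').

Answer: CGCGGTCCGGTGAACGTCACTTCTC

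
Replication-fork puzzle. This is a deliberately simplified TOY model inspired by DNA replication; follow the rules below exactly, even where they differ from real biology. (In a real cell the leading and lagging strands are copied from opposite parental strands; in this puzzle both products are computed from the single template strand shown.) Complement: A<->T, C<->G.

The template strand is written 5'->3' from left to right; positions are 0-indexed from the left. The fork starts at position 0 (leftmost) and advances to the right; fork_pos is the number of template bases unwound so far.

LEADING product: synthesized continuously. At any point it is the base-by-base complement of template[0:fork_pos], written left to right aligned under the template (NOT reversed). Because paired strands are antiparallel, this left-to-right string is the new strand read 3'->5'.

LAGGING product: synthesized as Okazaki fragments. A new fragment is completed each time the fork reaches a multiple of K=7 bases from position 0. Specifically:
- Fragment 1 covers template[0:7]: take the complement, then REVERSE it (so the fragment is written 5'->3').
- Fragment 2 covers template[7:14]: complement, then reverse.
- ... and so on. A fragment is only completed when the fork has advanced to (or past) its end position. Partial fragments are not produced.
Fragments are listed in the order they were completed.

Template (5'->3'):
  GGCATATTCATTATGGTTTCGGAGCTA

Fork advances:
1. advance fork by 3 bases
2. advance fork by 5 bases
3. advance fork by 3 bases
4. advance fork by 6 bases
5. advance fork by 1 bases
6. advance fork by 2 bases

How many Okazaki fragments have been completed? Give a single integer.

Step 1: advance 3 -> fork_pos = 0 + 3 = 3. Next multiple of 7 is 7 (not reached); still 0 fragment(s).
Step 2: advance 5 -> fork_pos = 3 + 5 = 8. Reached multiple(s) of 7: 7 -> fragment 1 completed (1 total).
Step 3: advance 3 -> fork_pos = 8 + 3 = 11. Next multiple of 7 is 14 (not reached); still 1 fragment(s).
Step 4: advance 6 -> fork_pos = 11 + 6 = 17. Reached multiple(s) of 7: 14 -> fragment 2 completed (2 total).
Step 5: advance 1 -> fork_pos = 17 + 1 = 18. Next multiple of 7 is 21 (not reached); still 2 fragment(s).
Step 6: advance 2 -> fork_pos = 18 + 2 = 20. Next multiple of 7 is 21 (not reached); still 2 fragment(s).
Check: final fork_pos = 20; the multiples of 7 that are <= 20 are 7..14 -> 20 // 7 = 2 completed fragment(s).

Answer: 2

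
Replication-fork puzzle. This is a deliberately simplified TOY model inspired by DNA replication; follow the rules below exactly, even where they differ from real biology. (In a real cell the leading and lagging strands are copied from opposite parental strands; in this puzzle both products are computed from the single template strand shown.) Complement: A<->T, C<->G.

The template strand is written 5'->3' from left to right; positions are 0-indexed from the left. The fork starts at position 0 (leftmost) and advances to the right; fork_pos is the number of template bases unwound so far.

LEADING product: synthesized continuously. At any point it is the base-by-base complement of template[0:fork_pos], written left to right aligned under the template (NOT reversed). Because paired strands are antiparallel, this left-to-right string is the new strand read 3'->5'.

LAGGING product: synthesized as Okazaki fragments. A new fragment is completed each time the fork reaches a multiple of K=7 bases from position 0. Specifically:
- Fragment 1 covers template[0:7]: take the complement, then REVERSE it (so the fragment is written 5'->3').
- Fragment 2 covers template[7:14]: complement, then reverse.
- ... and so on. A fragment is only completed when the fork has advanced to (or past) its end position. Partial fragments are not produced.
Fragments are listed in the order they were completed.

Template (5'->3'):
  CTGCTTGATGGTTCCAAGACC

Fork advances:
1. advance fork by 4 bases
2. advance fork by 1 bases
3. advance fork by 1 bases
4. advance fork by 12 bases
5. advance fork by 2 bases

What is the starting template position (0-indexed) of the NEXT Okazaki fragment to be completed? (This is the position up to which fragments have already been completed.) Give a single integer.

Answer: 14

Derivation:
Step 1: advance 4 -> fork_pos = 0 + 4 = 4. Next multiple of 7 is 7 (not reached); still 0 fragment(s).
Step 2: advance 1 -> fork_pos = 4 + 1 = 5. Next multiple of 7 is 7 (not reached); still 0 fragment(s).
Step 3: advance 1 -> fork_pos = 5 + 1 = 6. Next multiple of 7 is 7 (not reached); still 0 fragment(s).
Step 4: advance 12 -> fork_pos = 6 + 12 = 18. Reached multiple(s) of 7: 7, 14 -> fragments 1-2 completed (2 total).
Step 5: advance 2 -> fork_pos = 18 + 2 = 20. Next multiple of 7 is 21 (not reached); still 2 fragment(s).
2 fragment(s) completed, covering template[0:14] (2 x 7 = 14). The next fragment, fragment 3, covers template[14:21], so it starts at position 14.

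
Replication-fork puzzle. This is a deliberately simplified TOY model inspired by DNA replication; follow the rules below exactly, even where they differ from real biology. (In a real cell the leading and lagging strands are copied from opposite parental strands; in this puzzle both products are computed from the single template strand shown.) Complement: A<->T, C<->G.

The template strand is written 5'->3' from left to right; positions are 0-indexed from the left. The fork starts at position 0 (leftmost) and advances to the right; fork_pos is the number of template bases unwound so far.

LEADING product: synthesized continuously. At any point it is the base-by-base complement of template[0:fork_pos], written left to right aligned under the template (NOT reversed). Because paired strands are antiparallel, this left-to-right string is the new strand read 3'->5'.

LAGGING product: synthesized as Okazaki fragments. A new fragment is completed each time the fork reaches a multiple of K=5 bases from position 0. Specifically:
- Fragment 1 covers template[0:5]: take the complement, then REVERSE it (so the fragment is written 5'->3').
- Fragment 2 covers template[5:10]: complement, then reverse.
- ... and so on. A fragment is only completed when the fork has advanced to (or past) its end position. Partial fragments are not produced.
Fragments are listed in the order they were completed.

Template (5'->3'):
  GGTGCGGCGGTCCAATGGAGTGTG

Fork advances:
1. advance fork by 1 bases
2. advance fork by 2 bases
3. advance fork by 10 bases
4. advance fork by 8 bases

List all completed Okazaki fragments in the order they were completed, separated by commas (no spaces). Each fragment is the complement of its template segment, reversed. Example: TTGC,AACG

Step 1: advance 1 -> fork_pos = 0 + 1 = 1. Next multiple of 5 is 5 (not reached); still 0 fragment(s).
Step 2: advance 2 -> fork_pos = 1 + 2 = 3. Next multiple of 5 is 5 (not reached); still 0 fragment(s).
Step 3: advance 10 -> fork_pos = 3 + 10 = 13. Reached multiple(s) of 5: 5, 10 -> fragments 1-2 completed (2 total).
Step 4: advance 8 -> fork_pos = 13 + 8 = 21. Reached multiple(s) of 5: 15, 20 -> fragments 3-4 completed (4 total).
Final fork_pos = 21, so 4 fragment(s) are complete. Build each: template segment -> complement -> reverse.
Fragment 1: template[0:5] = GGTGC -> complement CCACG -> reversed GCACC
Fragment 2: template[5:10] = GGCGG -> complement CCGCC -> reversed CCGCC
Fragment 3: template[10:15] = TCCAA -> complement AGGTT -> reversed TTGGA
Fragment 4: template[15:20] = TGGAG -> complement ACCTC -> reversed CTCCA

Answer: GCACC,CCGCC,TTGGA,CTCCA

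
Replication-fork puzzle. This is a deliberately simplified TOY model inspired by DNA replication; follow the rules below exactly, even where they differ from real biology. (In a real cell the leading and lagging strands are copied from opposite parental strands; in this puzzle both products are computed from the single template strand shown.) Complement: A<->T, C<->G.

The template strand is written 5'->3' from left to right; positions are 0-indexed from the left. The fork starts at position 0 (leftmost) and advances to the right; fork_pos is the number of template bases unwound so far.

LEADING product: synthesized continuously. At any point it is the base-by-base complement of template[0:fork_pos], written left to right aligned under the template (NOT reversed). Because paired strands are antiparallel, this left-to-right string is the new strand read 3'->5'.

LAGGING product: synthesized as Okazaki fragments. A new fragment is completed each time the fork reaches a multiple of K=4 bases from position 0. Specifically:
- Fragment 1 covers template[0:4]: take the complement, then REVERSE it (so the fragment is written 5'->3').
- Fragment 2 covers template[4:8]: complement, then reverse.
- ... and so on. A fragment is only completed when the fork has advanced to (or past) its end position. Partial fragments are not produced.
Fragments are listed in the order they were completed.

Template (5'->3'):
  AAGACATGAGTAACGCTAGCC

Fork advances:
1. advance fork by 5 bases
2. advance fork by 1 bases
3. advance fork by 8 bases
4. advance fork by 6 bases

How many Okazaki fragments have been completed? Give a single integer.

Answer: 5

Derivation:
Step 1: advance 5 -> fork_pos = 0 + 5 = 5. Reached multiple(s) of 4: 4 -> fragment 1 completed (1 total).
Step 2: advance 1 -> fork_pos = 5 + 1 = 6. Next multiple of 4 is 8 (not reached); still 1 fragment(s).
Step 3: advance 8 -> fork_pos = 6 + 8 = 14. Reached multiple(s) of 4: 8, 12 -> fragments 2-3 completed (3 total).
Step 4: advance 6 -> fork_pos = 14 + 6 = 20. Reached multiple(s) of 4: 16, 20 -> fragments 4-5 completed (5 total).
Check: final fork_pos = 20; the multiples of 4 that are <= 20 are 4..20 -> 20 // 4 = 5 completed fragment(s).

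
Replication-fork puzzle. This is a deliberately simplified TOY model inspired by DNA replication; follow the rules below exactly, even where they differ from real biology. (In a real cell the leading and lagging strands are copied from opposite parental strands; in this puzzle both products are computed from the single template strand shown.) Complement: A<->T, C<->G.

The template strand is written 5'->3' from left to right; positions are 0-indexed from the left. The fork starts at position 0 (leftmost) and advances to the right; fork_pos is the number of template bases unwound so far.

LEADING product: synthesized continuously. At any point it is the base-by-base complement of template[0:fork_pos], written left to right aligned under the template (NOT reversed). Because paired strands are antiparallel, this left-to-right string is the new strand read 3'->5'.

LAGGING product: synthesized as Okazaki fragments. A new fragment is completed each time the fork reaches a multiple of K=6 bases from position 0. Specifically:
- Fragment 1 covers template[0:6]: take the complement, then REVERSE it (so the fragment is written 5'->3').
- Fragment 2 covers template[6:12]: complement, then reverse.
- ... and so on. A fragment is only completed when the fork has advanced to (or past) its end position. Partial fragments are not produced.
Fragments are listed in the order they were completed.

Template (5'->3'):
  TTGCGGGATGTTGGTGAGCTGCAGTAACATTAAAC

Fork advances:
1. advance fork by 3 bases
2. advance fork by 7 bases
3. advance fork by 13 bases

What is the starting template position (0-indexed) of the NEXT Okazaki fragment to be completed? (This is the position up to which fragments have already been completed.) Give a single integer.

Answer: 18

Derivation:
Step 1: advance 3 -> fork_pos = 0 + 3 = 3. Next multiple of 6 is 6 (not reached); still 0 fragment(s).
Step 2: advance 7 -> fork_pos = 3 + 7 = 10. Reached multiple(s) of 6: 6 -> fragment 1 completed (1 total).
Step 3: advance 13 -> fork_pos = 10 + 13 = 23. Reached multiple(s) of 6: 12, 18 -> fragments 2-3 completed (3 total).
3 fragment(s) completed, covering template[0:18] (3 x 6 = 18). The next fragment, fragment 4, covers template[18:24], so it starts at position 18.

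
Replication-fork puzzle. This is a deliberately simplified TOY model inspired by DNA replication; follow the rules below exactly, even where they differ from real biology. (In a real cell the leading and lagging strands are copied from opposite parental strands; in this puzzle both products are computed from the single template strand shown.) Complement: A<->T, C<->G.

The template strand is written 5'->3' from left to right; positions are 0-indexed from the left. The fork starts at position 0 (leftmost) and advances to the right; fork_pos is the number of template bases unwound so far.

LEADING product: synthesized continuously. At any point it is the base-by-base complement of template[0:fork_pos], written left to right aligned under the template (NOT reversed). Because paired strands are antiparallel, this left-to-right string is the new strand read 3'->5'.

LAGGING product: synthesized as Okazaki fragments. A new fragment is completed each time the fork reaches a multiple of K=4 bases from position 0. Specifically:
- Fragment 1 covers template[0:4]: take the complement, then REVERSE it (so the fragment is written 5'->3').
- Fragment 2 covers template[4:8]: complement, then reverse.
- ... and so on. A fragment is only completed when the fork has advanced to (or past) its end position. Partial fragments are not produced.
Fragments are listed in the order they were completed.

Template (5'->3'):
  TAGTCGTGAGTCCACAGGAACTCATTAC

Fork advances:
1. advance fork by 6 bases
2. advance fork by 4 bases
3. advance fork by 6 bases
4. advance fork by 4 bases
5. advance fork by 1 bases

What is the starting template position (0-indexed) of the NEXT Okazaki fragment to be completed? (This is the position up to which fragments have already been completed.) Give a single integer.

Step 1: advance 6 -> fork_pos = 0 + 6 = 6. Reached multiple(s) of 4: 4 -> fragment 1 completed (1 total).
Step 2: advance 4 -> fork_pos = 6 + 4 = 10. Reached multiple(s) of 4: 8 -> fragment 2 completed (2 total).
Step 3: advance 6 -> fork_pos = 10 + 6 = 16. Reached multiple(s) of 4: 12, 16 -> fragments 3-4 completed (4 total).
Step 4: advance 4 -> fork_pos = 16 + 4 = 20. Reached multiple(s) of 4: 20 -> fragment 5 completed (5 total).
Step 5: advance 1 -> fork_pos = 20 + 1 = 21. Next multiple of 4 is 24 (not reached); still 5 fragment(s).
5 fragment(s) completed, covering template[0:20] (5 x 4 = 20). The next fragment, fragment 6, covers template[20:24], so it starts at position 20.

Answer: 20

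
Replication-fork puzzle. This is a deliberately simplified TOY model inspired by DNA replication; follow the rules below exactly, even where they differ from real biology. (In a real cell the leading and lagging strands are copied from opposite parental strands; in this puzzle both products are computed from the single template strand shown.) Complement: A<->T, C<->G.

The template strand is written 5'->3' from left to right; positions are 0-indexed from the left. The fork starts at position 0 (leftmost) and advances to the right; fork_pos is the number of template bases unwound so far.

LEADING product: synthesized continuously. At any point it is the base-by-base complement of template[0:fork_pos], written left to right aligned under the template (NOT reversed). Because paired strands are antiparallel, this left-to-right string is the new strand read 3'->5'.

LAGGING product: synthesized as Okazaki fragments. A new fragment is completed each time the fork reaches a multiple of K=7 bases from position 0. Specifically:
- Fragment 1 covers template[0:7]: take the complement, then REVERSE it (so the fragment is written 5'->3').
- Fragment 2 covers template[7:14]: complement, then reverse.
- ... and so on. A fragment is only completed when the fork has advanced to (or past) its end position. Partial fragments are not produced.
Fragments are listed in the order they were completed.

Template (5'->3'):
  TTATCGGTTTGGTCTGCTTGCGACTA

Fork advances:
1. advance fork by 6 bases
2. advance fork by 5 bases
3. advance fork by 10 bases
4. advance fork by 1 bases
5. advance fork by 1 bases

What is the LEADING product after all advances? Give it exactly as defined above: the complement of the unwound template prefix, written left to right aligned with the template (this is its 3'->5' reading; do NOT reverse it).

Answer: AATAGCCAAACCAGACGAACGCT

Derivation:
Step 1: advance 6 -> fork_pos = 0 + 6 = 6.
Step 2: advance 5 -> fork_pos = 6 + 5 = 11.
Step 3: advance 10 -> fork_pos = 11 + 10 = 21.
Step 4: advance 1 -> fork_pos = 21 + 1 = 22.
Step 5: advance 1 -> fork_pos = 22 + 1 = 23.
Unwound prefix: template[0:23] = TTATCGGTTTGGTCTGCTTGCGA
Complement it base by base (A<->T, C<->G), keeping left-to-right order:
  [0:5] TTATC -> AATAG
  [5:10] GGTTT -> CCAAA
  [10:15] GGTCT -> CCAGA
  [15:20] GCTTG -> CGAAC
  [20:23] CGA -> GCT
Concatenate: AATAGCCAAACCAGACGAACGCT (length 23; written aligned with the template, i.e. 3'->5').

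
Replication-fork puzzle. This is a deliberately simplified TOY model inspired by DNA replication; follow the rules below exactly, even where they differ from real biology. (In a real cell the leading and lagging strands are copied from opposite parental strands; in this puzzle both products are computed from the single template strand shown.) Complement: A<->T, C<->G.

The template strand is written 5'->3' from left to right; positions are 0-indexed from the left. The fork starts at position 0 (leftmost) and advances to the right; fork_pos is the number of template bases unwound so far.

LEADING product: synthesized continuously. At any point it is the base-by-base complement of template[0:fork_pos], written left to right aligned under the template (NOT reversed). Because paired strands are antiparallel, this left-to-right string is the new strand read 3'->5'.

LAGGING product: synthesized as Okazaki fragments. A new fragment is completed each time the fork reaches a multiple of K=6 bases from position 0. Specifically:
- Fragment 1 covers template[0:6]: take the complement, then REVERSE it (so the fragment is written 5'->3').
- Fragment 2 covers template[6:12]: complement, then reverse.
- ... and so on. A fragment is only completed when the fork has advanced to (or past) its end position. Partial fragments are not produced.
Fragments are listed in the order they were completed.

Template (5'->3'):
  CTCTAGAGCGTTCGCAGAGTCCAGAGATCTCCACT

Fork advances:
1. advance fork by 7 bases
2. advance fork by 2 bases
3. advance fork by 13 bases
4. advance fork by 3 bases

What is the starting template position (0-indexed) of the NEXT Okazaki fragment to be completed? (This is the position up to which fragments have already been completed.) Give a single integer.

Answer: 24

Derivation:
Step 1: advance 7 -> fork_pos = 0 + 7 = 7. Reached multiple(s) of 6: 6 -> fragment 1 completed (1 total).
Step 2: advance 2 -> fork_pos = 7 + 2 = 9. Next multiple of 6 is 12 (not reached); still 1 fragment(s).
Step 3: advance 13 -> fork_pos = 9 + 13 = 22. Reached multiple(s) of 6: 12, 18 -> fragments 2-3 completed (3 total).
Step 4: advance 3 -> fork_pos = 22 + 3 = 25. Reached multiple(s) of 6: 24 -> fragment 4 completed (4 total).
4 fragment(s) completed, covering template[0:24] (4 x 6 = 24). The next fragment, fragment 5, covers template[24:30], so it starts at position 24.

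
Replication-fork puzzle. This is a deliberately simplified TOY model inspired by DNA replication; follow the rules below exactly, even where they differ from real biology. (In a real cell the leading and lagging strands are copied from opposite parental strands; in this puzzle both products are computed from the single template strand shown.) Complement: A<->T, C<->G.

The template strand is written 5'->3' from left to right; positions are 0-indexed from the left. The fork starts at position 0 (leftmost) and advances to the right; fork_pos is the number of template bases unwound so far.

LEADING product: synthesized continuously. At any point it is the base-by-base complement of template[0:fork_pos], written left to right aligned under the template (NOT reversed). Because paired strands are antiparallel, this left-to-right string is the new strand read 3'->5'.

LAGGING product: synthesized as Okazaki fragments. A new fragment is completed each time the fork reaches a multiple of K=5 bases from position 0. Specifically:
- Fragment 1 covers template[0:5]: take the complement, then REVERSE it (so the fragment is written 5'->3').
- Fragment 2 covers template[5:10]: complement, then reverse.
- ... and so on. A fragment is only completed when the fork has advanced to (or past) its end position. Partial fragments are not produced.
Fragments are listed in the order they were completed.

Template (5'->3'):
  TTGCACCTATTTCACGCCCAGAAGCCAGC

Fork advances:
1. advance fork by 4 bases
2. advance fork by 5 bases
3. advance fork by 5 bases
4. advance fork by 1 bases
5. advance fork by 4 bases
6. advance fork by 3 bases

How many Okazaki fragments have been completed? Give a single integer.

Step 1: advance 4 -> fork_pos = 0 + 4 = 4. Next multiple of 5 is 5 (not reached); still 0 fragment(s).
Step 2: advance 5 -> fork_pos = 4 + 5 = 9. Reached multiple(s) of 5: 5 -> fragment 1 completed (1 total).
Step 3: advance 5 -> fork_pos = 9 + 5 = 14. Reached multiple(s) of 5: 10 -> fragment 2 completed (2 total).
Step 4: advance 1 -> fork_pos = 14 + 1 = 15. Reached multiple(s) of 5: 15 -> fragment 3 completed (3 total).
Step 5: advance 4 -> fork_pos = 15 + 4 = 19. Next multiple of 5 is 20 (not reached); still 3 fragment(s).
Step 6: advance 3 -> fork_pos = 19 + 3 = 22. Reached multiple(s) of 5: 20 -> fragment 4 completed (4 total).
Check: final fork_pos = 22; the multiples of 5 that are <= 22 are 5..20 -> 22 // 5 = 4 completed fragment(s).

Answer: 4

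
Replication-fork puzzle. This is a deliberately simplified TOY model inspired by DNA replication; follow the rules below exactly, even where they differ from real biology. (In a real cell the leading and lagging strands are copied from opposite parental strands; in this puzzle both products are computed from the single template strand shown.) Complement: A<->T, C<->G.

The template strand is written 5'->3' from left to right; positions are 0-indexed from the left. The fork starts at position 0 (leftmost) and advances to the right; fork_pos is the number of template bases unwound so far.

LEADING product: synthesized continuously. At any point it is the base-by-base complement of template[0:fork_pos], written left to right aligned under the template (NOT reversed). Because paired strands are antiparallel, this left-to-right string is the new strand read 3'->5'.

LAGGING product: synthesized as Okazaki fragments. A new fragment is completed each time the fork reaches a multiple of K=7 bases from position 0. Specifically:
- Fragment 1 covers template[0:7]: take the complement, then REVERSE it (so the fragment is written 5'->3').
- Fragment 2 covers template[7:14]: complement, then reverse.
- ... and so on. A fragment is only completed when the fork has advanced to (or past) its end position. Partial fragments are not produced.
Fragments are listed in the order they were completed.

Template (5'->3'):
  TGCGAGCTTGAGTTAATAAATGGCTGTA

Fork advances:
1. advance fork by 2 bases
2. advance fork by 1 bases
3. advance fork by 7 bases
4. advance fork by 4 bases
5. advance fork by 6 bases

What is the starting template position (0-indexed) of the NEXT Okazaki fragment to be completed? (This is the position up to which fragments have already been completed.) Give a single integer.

Answer: 14

Derivation:
Step 1: advance 2 -> fork_pos = 0 + 2 = 2. Next multiple of 7 is 7 (not reached); still 0 fragment(s).
Step 2: advance 1 -> fork_pos = 2 + 1 = 3. Next multiple of 7 is 7 (not reached); still 0 fragment(s).
Step 3: advance 7 -> fork_pos = 3 + 7 = 10. Reached multiple(s) of 7: 7 -> fragment 1 completed (1 total).
Step 4: advance 4 -> fork_pos = 10 + 4 = 14. Reached multiple(s) of 7: 14 -> fragment 2 completed (2 total).
Step 5: advance 6 -> fork_pos = 14 + 6 = 20. Next multiple of 7 is 21 (not reached); still 2 fragment(s).
2 fragment(s) completed, covering template[0:14] (2 x 7 = 14). The next fragment, fragment 3, covers template[14:21], so it starts at position 14.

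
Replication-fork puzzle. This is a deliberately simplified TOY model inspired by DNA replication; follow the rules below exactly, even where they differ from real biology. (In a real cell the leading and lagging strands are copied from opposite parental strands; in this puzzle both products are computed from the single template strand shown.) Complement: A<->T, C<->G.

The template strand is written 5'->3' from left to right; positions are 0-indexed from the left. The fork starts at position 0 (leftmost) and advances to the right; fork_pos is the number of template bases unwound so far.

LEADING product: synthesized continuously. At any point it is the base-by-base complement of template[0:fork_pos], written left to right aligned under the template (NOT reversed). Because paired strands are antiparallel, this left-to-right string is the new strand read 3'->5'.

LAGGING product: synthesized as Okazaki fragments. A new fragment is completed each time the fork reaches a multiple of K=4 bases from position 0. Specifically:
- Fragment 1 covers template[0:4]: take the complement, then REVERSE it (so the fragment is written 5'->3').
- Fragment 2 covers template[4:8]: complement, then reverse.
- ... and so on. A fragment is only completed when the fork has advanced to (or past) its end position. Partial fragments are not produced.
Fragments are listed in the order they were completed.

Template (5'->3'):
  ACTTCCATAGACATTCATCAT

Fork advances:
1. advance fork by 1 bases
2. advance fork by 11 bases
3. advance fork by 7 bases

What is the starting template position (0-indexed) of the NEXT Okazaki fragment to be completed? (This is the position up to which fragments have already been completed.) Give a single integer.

Step 1: advance 1 -> fork_pos = 0 + 1 = 1. Next multiple of 4 is 4 (not reached); still 0 fragment(s).
Step 2: advance 11 -> fork_pos = 1 + 11 = 12. Reached multiple(s) of 4: 4, 8, 12 -> fragments 1-3 completed (3 total).
Step 3: advance 7 -> fork_pos = 12 + 7 = 19. Reached multiple(s) of 4: 16 -> fragment 4 completed (4 total).
4 fragment(s) completed, covering template[0:16] (4 x 4 = 16). The next fragment, fragment 5, covers template[16:20], so it starts at position 16.

Answer: 16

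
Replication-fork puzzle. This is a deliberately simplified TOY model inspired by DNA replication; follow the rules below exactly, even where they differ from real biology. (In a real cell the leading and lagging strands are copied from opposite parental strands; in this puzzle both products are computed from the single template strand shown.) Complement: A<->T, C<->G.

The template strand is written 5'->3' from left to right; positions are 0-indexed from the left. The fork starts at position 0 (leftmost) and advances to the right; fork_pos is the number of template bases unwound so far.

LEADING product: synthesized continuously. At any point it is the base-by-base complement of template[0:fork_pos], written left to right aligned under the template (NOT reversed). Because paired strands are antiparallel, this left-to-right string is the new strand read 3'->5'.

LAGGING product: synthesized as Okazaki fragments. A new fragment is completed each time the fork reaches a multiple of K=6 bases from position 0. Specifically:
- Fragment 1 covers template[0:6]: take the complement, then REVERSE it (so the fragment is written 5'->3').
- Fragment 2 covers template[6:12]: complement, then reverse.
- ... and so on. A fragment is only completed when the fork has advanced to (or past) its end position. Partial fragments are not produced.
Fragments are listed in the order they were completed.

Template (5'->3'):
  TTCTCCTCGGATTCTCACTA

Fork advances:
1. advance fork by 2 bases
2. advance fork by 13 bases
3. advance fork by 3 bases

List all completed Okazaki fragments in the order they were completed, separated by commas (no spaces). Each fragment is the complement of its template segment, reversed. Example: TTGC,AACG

Answer: GGAGAA,ATCCGA,GTGAGA

Derivation:
Step 1: advance 2 -> fork_pos = 0 + 2 = 2. Next multiple of 6 is 6 (not reached); still 0 fragment(s).
Step 2: advance 13 -> fork_pos = 2 + 13 = 15. Reached multiple(s) of 6: 6, 12 -> fragments 1-2 completed (2 total).
Step 3: advance 3 -> fork_pos = 15 + 3 = 18. Reached multiple(s) of 6: 18 -> fragment 3 completed (3 total).
Final fork_pos = 18, so 3 fragment(s) are complete. Build each: template segment -> complement -> reverse.
Fragment 1: template[0:6] = TTCTCC -> complement AAGAGG -> reversed GGAGAA
Fragment 2: template[6:12] = TCGGAT -> complement AGCCTA -> reversed ATCCGA
Fragment 3: template[12:18] = TCTCAC -> complement AGAGTG -> reversed GTGAGA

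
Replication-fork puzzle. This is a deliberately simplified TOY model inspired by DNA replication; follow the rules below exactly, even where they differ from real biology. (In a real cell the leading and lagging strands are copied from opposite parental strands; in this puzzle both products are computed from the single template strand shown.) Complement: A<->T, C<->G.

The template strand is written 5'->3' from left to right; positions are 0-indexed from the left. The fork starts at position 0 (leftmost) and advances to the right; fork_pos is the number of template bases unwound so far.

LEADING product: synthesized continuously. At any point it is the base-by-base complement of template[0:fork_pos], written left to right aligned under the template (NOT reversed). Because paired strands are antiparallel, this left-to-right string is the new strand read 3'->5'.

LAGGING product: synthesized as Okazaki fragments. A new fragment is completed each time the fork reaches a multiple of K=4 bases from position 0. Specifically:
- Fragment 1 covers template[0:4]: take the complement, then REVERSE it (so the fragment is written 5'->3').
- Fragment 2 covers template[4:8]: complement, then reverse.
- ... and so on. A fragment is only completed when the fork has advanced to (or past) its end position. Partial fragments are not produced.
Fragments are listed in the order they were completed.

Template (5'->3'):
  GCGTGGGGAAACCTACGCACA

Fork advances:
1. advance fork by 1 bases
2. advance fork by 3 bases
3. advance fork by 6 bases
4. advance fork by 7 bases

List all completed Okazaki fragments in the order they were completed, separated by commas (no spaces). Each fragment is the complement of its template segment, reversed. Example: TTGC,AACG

Answer: ACGC,CCCC,GTTT,GTAG

Derivation:
Step 1: advance 1 -> fork_pos = 0 + 1 = 1. Next multiple of 4 is 4 (not reached); still 0 fragment(s).
Step 2: advance 3 -> fork_pos = 1 + 3 = 4. Reached multiple(s) of 4: 4 -> fragment 1 completed (1 total).
Step 3: advance 6 -> fork_pos = 4 + 6 = 10. Reached multiple(s) of 4: 8 -> fragment 2 completed (2 total).
Step 4: advance 7 -> fork_pos = 10 + 7 = 17. Reached multiple(s) of 4: 12, 16 -> fragments 3-4 completed (4 total).
Final fork_pos = 17, so 4 fragment(s) are complete. Build each: template segment -> complement -> reverse.
Fragment 1: template[0:4] = GCGT -> complement CGCA -> reversed ACGC
Fragment 2: template[4:8] = GGGG -> complement CCCC -> reversed CCCC
Fragment 3: template[8:12] = AAAC -> complement TTTG -> reversed GTTT
Fragment 4: template[12:16] = CTAC -> complement GATG -> reversed GTAG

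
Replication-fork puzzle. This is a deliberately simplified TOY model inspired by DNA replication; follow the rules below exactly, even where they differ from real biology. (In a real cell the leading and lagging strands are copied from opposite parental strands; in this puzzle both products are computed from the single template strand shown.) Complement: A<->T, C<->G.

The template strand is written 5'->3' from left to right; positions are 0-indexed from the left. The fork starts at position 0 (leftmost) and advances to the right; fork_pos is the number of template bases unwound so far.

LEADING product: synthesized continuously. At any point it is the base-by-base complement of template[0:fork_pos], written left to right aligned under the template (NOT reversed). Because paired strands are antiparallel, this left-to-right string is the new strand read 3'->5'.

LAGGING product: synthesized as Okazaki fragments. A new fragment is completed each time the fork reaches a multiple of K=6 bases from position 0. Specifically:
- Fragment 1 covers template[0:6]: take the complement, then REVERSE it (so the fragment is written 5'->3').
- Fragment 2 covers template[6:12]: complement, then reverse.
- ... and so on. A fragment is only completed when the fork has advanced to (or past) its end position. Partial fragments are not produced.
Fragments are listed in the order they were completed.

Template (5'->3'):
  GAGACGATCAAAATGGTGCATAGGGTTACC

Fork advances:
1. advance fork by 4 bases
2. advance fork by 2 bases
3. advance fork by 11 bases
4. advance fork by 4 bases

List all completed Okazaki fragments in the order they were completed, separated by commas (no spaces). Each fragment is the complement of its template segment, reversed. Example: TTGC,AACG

Answer: CGTCTC,TTTGAT,CACCAT

Derivation:
Step 1: advance 4 -> fork_pos = 0 + 4 = 4. Next multiple of 6 is 6 (not reached); still 0 fragment(s).
Step 2: advance 2 -> fork_pos = 4 + 2 = 6. Reached multiple(s) of 6: 6 -> fragment 1 completed (1 total).
Step 3: advance 11 -> fork_pos = 6 + 11 = 17. Reached multiple(s) of 6: 12 -> fragment 2 completed (2 total).
Step 4: advance 4 -> fork_pos = 17 + 4 = 21. Reached multiple(s) of 6: 18 -> fragment 3 completed (3 total).
Final fork_pos = 21, so 3 fragment(s) are complete. Build each: template segment -> complement -> reverse.
Fragment 1: template[0:6] = GAGACG -> complement CTCTGC -> reversed CGTCTC
Fragment 2: template[6:12] = ATCAAA -> complement TAGTTT -> reversed TTTGAT
Fragment 3: template[12:18] = ATGGTG -> complement TACCAC -> reversed CACCAT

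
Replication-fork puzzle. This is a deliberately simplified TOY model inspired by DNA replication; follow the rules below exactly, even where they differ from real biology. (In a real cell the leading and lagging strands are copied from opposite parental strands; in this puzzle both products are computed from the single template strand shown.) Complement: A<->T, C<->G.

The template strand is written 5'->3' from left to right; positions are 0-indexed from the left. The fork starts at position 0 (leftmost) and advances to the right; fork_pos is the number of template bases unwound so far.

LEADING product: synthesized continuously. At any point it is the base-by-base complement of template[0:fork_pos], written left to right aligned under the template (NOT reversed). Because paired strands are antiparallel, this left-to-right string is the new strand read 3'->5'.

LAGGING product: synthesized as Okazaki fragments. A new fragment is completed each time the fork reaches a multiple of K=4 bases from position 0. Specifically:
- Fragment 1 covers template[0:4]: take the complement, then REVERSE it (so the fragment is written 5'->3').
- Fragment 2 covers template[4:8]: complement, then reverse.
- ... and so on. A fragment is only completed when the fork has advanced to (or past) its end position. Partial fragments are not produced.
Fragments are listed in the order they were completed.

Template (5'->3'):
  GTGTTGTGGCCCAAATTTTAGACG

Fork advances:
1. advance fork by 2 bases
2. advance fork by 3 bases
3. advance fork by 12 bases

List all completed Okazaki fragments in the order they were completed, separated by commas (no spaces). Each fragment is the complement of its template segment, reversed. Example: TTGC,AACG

Answer: ACAC,CACA,GGGC,ATTT

Derivation:
Step 1: advance 2 -> fork_pos = 0 + 2 = 2. Next multiple of 4 is 4 (not reached); still 0 fragment(s).
Step 2: advance 3 -> fork_pos = 2 + 3 = 5. Reached multiple(s) of 4: 4 -> fragment 1 completed (1 total).
Step 3: advance 12 -> fork_pos = 5 + 12 = 17. Reached multiple(s) of 4: 8, 12, 16 -> fragments 2-4 completed (4 total).
Final fork_pos = 17, so 4 fragment(s) are complete. Build each: template segment -> complement -> reverse.
Fragment 1: template[0:4] = GTGT -> complement CACA -> reversed ACAC
Fragment 2: template[4:8] = TGTG -> complement ACAC -> reversed CACA
Fragment 3: template[8:12] = GCCC -> complement CGGG -> reversed GGGC
Fragment 4: template[12:16] = AAAT -> complement TTTA -> reversed ATTT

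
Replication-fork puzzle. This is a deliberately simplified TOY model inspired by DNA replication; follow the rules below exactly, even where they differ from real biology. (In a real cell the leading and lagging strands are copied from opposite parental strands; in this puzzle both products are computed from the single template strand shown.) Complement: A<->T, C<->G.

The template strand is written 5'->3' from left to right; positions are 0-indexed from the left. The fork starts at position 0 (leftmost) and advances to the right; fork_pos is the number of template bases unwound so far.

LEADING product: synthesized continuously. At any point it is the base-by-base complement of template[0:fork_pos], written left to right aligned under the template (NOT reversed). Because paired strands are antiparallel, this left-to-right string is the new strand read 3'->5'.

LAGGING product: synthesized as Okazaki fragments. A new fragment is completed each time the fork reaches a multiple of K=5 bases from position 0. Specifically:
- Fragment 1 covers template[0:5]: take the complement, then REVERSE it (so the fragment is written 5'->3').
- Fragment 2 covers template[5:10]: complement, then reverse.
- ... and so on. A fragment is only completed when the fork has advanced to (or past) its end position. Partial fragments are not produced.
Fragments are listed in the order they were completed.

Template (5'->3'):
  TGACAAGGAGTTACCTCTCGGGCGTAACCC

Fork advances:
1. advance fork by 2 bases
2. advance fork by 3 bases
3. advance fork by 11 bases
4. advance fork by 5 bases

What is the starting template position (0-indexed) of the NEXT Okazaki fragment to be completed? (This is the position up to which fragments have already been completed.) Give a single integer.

Answer: 20

Derivation:
Step 1: advance 2 -> fork_pos = 0 + 2 = 2. Next multiple of 5 is 5 (not reached); still 0 fragment(s).
Step 2: advance 3 -> fork_pos = 2 + 3 = 5. Reached multiple(s) of 5: 5 -> fragment 1 completed (1 total).
Step 3: advance 11 -> fork_pos = 5 + 11 = 16. Reached multiple(s) of 5: 10, 15 -> fragments 2-3 completed (3 total).
Step 4: advance 5 -> fork_pos = 16 + 5 = 21. Reached multiple(s) of 5: 20 -> fragment 4 completed (4 total).
4 fragment(s) completed, covering template[0:20] (4 x 5 = 20). The next fragment, fragment 5, covers template[20:25], so it starts at position 20.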